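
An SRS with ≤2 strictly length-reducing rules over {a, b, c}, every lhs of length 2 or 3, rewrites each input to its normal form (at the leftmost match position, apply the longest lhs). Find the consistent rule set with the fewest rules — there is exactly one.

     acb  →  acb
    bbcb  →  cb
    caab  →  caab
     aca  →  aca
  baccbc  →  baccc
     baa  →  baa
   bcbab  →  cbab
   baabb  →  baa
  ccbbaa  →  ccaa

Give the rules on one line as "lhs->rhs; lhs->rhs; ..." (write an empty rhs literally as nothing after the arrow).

  | acb
  | bbcb => cb
  | caab
  | aca

bb->; bc->c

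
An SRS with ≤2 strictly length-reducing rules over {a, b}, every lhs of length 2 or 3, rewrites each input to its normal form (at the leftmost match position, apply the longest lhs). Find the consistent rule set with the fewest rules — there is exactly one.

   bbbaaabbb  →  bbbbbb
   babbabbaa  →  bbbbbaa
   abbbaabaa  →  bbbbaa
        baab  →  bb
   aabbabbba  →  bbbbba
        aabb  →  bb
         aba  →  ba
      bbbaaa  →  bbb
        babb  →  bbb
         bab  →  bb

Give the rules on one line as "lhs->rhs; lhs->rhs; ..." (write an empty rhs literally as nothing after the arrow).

  | bbbaaabbb => bbbbbb
  | babbabbaa => bbbabbaa => bbbbbaa
  | abbbaabaa => bbbaabaa => bbbabaa => bbbbaa
  | baab => bab => bb

aaa->; ab->b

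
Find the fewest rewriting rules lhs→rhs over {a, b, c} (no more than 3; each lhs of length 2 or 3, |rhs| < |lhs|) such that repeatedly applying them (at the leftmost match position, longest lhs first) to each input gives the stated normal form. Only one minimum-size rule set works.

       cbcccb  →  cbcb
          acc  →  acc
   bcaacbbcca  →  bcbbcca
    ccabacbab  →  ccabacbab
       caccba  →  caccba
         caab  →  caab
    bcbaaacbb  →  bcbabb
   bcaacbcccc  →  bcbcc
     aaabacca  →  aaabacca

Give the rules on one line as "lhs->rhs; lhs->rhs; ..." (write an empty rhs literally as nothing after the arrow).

aac->; ccc->c

  | cbcccb => cbcb
  | acc
  | bcaacbbcca => bcbbcca
  | ccabacbab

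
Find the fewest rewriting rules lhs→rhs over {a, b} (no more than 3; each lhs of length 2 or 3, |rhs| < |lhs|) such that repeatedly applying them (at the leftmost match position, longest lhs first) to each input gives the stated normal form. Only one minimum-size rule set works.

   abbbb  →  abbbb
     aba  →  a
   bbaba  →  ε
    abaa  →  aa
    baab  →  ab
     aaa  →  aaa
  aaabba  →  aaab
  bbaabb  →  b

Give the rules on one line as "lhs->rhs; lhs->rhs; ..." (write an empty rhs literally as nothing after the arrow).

ba->; bab->

  | abbbb
  | aba => a
  | bbaba => ba => ε
  | abaa => aa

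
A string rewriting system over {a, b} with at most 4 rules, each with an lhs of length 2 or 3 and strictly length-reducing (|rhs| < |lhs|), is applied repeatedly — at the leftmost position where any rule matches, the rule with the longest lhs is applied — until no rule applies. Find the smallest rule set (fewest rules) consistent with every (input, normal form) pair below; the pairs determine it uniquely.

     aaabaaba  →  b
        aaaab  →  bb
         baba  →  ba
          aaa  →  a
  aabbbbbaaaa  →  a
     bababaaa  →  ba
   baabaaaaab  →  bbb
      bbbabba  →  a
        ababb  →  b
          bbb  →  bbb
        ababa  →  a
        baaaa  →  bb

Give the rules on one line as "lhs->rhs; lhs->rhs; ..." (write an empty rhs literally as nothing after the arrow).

  | aaabaaba => abaaba => aaba => bba => aa => b
  | aaaab => aab => bb
  | baba => ba
  | aaa => a

aa->b; aaa->a; ab->; bba->aa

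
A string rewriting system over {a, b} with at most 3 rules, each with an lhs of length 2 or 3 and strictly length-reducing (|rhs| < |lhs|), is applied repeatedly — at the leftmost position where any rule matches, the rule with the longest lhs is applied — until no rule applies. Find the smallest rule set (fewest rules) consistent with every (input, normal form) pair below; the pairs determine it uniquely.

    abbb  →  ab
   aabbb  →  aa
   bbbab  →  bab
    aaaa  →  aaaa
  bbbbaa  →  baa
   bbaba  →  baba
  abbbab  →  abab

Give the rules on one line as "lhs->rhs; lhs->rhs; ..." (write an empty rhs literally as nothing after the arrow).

aab->aa; bb->b

  | abbb => abb => ab
  | aabbb => aabb => aab => aa
  | bbbab => bbab => bab
  | aaaa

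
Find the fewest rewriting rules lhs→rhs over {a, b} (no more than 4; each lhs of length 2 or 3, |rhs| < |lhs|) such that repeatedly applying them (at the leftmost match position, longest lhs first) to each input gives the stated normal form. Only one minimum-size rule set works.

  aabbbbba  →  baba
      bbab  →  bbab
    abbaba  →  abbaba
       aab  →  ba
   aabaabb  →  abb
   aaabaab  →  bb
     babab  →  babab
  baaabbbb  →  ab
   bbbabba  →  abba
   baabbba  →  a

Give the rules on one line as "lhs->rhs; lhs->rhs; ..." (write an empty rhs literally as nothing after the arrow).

aaa->b; aab->ba; baa->; bbb->

  | aabbbbba => babbbba => baba
  | bbab
  | abbaba
  | aab => ba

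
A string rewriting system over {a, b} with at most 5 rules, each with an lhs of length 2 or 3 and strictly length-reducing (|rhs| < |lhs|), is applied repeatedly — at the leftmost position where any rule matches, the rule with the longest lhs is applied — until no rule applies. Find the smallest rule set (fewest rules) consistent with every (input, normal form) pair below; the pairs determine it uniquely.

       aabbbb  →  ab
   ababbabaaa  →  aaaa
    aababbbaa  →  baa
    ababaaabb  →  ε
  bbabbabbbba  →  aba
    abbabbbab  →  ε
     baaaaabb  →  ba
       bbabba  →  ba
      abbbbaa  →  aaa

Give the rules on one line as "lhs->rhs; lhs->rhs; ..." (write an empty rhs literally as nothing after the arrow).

aab->; abb->; bab->; bb->a

  | aabbbb => bbb => ab
  | ababbabaaa => ababaaa => aaaa
  | aababbbaa => abbbaa => baa
  | ababaaabb => aaaabb => aab => ε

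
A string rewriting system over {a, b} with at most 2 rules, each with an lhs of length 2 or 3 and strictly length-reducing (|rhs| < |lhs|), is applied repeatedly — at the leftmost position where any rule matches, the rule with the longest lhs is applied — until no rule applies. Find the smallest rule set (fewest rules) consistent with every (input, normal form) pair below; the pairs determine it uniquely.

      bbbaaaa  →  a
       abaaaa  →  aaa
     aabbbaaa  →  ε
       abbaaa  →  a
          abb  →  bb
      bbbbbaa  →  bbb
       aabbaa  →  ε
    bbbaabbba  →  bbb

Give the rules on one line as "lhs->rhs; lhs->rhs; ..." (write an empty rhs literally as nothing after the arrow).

  | bbbaaaa => bbaaa => baa => a
  | abaaaa => baaaa => aaa
  | aabbbaaa => abbbaaa => bbbaaa => bbaa => ba => ε
  | abbaaa => bbaaa => baa => a

ab->b; ba->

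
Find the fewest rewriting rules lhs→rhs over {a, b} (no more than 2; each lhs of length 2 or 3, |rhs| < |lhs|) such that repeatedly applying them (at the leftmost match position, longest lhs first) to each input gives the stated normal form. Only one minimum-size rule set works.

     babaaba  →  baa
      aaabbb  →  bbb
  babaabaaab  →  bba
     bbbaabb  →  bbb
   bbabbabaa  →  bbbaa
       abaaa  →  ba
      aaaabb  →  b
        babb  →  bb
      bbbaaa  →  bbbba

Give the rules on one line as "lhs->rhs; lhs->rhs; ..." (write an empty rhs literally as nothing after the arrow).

aaa->ba; ab->

  | babaaba => baaba => baa
  | aaabbb => babbb => bbb
  | babaabaaab => baabaaab => baaaab => bbaab => bba
  | bbbaabb => bbbab => bbb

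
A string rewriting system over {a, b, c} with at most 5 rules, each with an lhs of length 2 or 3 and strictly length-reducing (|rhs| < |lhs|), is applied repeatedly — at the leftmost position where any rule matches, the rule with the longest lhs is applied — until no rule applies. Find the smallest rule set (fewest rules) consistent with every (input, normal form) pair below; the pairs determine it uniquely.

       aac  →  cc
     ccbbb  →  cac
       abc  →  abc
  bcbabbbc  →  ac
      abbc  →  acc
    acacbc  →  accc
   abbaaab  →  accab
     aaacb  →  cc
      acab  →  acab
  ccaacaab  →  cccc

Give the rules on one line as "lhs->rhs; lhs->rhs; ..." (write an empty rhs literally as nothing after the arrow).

aa->c; aab->; bb->c; cb->a

  | aac => cc
  | ccbbb => cabb => cac
  | abc
  | bcbabbbc => baabbbc => bbbc => cbc => ac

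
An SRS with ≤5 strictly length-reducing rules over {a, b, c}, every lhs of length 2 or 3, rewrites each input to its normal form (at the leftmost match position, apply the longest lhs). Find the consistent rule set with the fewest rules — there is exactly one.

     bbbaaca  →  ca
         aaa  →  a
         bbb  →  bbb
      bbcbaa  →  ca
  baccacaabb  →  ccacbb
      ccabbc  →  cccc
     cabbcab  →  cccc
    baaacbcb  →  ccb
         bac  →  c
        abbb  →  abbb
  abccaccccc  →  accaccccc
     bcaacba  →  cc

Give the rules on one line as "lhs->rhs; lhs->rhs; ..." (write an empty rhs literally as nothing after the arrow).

  | bbbaaca => bbaca => bca => ca
  | aaa => a
  | bbb
  | bbcbaa => bcbaa => cbaa => ca

aa->; ba->; bc->c; cab->cc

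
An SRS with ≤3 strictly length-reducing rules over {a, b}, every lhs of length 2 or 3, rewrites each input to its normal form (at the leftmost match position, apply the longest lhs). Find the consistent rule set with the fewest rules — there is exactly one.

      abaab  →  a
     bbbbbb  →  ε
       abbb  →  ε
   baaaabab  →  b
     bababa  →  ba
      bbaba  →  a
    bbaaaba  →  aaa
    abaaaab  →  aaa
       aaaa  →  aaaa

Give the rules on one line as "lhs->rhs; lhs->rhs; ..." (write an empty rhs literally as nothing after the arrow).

  | abaab => aab => a
  | bbbbbb => bbbb => bb => ε
  | abbb => bb => ε
  | baaaabab => baaabab => baabab => babab => bab => b

ab->; baa->ba; bb->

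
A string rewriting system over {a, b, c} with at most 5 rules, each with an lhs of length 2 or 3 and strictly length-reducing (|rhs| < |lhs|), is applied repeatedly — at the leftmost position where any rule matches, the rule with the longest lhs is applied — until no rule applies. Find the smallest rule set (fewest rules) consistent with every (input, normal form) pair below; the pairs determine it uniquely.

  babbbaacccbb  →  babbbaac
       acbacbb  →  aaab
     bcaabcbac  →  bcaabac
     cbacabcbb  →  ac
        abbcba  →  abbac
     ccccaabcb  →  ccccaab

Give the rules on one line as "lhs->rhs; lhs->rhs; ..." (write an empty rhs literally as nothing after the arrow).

  | babbbaacccbb => babbbaacab => babbbaac
  | acbacbb => aaccbb => aaab
  | bcaabcbac => bcaabac
  | cbacabcbb => accabcbb => acccbb => acab => ac

abc->a; cab->c; cba->ac; ccb->a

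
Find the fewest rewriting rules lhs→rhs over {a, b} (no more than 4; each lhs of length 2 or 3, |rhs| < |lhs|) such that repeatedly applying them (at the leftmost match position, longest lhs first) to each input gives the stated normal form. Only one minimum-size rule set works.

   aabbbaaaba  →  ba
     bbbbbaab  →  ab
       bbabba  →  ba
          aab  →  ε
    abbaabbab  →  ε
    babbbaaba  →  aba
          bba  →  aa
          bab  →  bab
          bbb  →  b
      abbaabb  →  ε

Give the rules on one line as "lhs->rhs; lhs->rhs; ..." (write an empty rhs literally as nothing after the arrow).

  | aabbbaaaba => bbbbaaaba => bbaaaba => aaaaba => aabba => bbba => ba
  | bbbbbaab => bbbaab => baab => ab
  | bbabba => aabba => bbba => ba
  | aab => bb => ε

aab->bb; baa->a; bb->; bba->aa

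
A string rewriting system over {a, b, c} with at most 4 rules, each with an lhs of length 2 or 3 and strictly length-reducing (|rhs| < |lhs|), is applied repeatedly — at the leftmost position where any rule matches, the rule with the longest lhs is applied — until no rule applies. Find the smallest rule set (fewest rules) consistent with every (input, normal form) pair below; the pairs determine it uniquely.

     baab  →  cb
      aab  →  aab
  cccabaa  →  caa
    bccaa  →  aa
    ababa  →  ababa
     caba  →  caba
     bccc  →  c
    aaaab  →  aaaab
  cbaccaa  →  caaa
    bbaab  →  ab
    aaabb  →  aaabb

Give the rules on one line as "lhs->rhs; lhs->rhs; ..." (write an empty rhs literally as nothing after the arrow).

ac->; baa->c; bc->a; cca->ab

  | baab => cb
  | aab
  | cccabaa => cabbaa => cabc => caa
  | bccaa => acaa => aa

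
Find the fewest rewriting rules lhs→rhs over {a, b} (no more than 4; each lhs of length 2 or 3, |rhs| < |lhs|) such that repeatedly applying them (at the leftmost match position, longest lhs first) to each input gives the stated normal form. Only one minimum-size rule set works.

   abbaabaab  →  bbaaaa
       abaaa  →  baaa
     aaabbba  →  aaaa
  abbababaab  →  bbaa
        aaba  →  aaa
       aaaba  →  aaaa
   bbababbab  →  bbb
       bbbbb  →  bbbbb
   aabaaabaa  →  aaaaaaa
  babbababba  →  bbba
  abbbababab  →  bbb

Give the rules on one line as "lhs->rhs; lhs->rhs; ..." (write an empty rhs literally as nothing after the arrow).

  | abbaabaab => bbaabaab => bbaaaab => bbaaaa
  | abaaa => baaa
  | aaabbba => aaabba => aaaba => aaaa
  | abbababaab => bbababaab => bbabaab => bbaab => bbaa

aab->aa; ab->b; bab->b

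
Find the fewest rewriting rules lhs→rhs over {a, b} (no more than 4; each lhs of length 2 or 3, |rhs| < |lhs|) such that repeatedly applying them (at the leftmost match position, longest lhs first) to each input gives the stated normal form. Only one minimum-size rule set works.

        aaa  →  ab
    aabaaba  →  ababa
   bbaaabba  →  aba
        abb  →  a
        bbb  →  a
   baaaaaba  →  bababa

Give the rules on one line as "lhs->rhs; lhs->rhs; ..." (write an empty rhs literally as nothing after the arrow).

aa->a; aaa->ab; bb->; bbb->aa

  | aaa => ab
  | aabaaba => abaaba => ababa
  | bbaaabba => aaabba => abbba => aaaa => aba
  | abb => a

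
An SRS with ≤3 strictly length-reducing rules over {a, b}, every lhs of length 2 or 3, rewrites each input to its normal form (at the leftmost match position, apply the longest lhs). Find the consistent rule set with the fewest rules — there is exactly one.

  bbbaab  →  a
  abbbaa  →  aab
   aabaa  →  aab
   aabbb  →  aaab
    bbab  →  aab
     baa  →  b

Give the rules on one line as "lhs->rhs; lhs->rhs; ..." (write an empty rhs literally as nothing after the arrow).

  | bbbaab => abaab => abab => a
  | abbbaa => aabaa => aaba => aab
  | aabaa => aaba => aab
  | aabbb => aaab

ba->b; bab->; bb->a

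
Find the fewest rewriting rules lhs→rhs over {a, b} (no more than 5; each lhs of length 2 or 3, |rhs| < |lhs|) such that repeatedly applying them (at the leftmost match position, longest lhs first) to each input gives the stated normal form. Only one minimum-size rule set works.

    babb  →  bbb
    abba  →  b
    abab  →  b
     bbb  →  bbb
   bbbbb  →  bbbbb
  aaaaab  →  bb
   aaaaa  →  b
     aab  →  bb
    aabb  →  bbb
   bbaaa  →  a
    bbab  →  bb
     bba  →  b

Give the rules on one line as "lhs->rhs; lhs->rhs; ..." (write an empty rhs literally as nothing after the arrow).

  | babb => bbb
  | abba => bba => ab => b
  | abab => b
  | bbb

aa->b; ab->b; aba->; bba->ab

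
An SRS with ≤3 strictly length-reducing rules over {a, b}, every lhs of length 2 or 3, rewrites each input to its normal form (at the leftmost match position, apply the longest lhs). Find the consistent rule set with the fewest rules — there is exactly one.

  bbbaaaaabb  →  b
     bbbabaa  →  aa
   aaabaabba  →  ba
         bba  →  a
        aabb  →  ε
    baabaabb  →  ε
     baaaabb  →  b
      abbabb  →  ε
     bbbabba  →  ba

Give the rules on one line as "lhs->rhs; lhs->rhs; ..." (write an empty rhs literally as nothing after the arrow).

  | bbbaaaaabb => baaaaabb => baaaabb => baaabb => baabb => babb => bbb => b
  | bbbabaa => babaa => bbaa => aa
  | aaabaabba => aabaabba => abaabba => baabba => babba => bbba => ba
  | bba => a

ab->b; bb->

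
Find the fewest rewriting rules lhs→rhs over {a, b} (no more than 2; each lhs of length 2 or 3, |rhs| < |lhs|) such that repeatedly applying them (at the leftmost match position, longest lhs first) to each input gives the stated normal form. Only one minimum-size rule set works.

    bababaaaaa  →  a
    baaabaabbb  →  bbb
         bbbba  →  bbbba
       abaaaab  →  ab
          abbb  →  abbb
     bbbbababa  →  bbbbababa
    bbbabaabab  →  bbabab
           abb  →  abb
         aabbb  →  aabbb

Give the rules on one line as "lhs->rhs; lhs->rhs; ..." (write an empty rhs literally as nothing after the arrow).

aaa->; baa->a

  | bababaaaaa => babaaaaa => baaaaa => aaaa => a
  | baaabaabbb => aabaabbb => aaabbb => bbb
  | bbbba
  | abaaaab => aaaab => ab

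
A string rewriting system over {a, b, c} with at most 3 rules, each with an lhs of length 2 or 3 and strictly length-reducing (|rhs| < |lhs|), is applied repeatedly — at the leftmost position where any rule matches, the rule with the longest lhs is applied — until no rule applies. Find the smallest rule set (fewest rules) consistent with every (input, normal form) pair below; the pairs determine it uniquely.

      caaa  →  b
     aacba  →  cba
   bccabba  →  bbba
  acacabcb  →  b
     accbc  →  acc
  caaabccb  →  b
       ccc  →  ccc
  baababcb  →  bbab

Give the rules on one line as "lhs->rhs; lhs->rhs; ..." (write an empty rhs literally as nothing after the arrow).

  | caaa => baa => b
  | aacba => cba
  | bccabba => cabba => bbba
  | acacabcb => abcabcb => aabcb => bcb => b

aa->; bc->; ca->b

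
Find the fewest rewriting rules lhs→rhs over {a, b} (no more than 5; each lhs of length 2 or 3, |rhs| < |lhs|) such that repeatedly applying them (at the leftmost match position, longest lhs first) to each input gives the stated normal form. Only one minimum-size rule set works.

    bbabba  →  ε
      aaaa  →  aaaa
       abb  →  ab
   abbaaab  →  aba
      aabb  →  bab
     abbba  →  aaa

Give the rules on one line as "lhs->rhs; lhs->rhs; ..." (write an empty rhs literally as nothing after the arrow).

  | bbabba => bba => ε
  | aaaa
  | abb => ab
  | abbaaab => aaab => aba

aab->ba; bb->b; bba->; bbb->a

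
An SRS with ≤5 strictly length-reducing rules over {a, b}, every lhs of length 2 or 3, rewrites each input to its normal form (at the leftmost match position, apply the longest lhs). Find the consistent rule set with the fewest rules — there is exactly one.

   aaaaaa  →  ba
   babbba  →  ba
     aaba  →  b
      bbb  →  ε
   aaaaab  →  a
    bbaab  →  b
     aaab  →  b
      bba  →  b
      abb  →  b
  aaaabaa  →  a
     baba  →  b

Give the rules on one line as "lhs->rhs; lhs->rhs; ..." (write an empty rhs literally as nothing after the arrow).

  | aaaaaa => baaaa => bbaa => aaa => ba
  | babbba => bbba => aba => ba
  | aaba => bba => aa => b
  | bbb => ab => ε

aa->b; ab->; aba->ba; bb->a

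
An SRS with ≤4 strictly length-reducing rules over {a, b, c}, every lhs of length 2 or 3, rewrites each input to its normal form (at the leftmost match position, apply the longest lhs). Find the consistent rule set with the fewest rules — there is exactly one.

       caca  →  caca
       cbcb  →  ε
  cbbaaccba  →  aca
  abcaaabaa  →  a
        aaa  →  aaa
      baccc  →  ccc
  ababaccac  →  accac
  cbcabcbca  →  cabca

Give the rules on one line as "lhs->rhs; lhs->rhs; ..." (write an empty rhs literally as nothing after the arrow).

ba->; caa->b; cb->

  | caca
  | cbcb => cb => ε
  | cbbaaccba => baaccba => accba => aca
  | abcaaabaa => abbabaa => abbaa => aba => a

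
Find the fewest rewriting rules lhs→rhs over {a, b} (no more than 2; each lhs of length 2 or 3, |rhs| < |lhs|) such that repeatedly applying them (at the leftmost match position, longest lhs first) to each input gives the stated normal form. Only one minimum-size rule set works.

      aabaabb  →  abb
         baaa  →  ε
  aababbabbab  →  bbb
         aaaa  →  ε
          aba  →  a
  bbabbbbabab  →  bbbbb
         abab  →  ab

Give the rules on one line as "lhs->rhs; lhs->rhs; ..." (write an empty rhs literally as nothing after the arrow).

  | aabaabb => baabb => abb
  | baaa => aa => ε
  | aababbabbab => babbabbab => bbabbab => bbbab => bbb
  | aaaa => aa => ε

aa->; ba->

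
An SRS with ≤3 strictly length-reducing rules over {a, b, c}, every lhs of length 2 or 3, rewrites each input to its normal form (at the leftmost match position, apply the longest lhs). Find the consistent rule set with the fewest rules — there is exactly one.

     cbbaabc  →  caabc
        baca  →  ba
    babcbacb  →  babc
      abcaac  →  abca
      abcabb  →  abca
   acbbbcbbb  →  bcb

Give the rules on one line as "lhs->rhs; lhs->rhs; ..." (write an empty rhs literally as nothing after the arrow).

ac->; bb->

  | cbbaabc => caabc
  | baca => ba
  | babcbacb => babcbb => babc
  | abcaac => abca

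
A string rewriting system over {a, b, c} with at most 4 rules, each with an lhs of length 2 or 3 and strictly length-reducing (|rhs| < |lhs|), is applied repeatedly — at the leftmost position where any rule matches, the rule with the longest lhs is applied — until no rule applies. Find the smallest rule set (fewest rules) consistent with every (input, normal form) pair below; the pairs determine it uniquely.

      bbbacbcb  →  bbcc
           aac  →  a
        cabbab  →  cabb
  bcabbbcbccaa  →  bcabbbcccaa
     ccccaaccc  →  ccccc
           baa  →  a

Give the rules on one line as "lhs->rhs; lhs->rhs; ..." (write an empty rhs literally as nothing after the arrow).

ac->; ba->; cb->c

  | bbbacbcb => bbcbcb => bbccb => bbcc
  | aac => a
  | cabbab => cabb
  | bcabbbcbccaa => bcabbbcccaa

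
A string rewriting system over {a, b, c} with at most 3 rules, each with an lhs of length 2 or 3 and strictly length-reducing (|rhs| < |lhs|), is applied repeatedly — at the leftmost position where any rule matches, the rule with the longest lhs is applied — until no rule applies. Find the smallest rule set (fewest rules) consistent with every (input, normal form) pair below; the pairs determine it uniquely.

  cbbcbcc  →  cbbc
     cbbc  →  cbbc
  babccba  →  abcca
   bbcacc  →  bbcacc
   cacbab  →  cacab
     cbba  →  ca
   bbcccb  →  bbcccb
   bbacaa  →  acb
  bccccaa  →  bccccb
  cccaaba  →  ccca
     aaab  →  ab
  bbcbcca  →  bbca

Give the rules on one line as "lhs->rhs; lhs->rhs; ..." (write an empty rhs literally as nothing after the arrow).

  | cbbcbcc => cbbc
  | cbbc
  | babccba => abccba => abcca
  | bbcacc

aa->b; ba->a; cbc->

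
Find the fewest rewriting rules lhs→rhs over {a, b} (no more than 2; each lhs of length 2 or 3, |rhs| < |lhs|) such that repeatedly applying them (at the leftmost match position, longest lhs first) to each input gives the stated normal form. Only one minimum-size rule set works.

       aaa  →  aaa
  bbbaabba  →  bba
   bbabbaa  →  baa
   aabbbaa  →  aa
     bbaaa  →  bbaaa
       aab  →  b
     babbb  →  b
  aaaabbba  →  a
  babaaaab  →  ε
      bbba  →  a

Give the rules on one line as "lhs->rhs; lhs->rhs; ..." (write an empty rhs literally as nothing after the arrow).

  | aaa
  | bbbaabba => aabba => abba => bba
  | bbabbaa => bbbbaa => baa
  | aabbbaa => abbbaa => bbbaa => aa

ab->b; bbb->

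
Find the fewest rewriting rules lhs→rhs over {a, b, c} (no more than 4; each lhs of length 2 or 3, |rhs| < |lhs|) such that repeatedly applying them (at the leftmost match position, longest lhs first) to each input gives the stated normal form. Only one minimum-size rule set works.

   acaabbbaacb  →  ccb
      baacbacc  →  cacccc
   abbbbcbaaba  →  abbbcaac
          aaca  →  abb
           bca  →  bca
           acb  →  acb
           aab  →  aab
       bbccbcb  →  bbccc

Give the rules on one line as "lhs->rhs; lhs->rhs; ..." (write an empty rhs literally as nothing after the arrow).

  | acaabbbaacb => bbabbbaacb => bbbaacb => bacb => ccb
  | baacbacc => cacbacc => cacccc
  | abbbbcbaaba => abbbcaaba => abbbcaac
  | aaca => abb

aca->bb; ba->c; bba->; bcb->c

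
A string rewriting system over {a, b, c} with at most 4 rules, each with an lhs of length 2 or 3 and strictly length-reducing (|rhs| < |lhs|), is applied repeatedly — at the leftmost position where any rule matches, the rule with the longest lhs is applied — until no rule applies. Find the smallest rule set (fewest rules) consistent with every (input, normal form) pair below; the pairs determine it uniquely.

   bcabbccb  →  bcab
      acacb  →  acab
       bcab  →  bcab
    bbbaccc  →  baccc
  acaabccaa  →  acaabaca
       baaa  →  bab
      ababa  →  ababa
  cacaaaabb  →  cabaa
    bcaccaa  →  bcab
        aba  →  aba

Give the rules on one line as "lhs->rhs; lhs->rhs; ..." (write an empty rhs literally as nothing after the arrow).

aaa->ab; bb->; cac->ca; cca->ac

  | bcabbccb => bcaccb => bcacb => bcab
  | acacb => acab
  | bcab
  | bbbaccc => baccc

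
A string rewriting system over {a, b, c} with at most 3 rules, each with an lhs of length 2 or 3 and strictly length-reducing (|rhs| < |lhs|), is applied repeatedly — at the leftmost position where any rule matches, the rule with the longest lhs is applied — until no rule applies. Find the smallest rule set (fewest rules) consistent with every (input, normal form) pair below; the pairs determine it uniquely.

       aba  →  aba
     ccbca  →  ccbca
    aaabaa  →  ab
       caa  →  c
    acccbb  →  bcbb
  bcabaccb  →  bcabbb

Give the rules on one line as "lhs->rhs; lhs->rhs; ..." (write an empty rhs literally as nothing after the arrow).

aa->; acc->b

  | aba
  | ccbca
  | aaabaa => abaa => ab
  | caa => c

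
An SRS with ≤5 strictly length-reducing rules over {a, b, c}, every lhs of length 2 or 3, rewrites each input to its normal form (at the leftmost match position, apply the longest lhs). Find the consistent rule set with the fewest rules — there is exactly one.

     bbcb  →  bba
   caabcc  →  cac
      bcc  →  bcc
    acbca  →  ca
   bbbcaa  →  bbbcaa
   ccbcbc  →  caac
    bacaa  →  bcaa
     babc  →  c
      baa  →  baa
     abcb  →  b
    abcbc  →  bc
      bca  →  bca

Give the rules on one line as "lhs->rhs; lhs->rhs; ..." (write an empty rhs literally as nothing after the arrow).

abc->; aca->ca; bab->; cb->a

  | bbcb => bba
  | caabcc => cac
  | bcc
  | acbca => aaca => aca => ca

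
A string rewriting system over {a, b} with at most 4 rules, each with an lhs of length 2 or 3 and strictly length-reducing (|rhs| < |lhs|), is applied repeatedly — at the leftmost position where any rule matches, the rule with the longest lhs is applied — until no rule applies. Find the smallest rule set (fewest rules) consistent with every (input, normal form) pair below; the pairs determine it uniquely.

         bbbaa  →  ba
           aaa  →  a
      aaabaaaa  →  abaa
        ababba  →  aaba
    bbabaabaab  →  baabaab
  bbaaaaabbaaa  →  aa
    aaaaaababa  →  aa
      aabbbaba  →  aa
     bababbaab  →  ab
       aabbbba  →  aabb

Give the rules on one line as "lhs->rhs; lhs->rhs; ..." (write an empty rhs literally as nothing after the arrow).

aaa->a; bab->a; bba->

  | bbbaa => ba
  | aaa => a
  | aaabaaaa => abaaaa => abaa
  | ababba => aaba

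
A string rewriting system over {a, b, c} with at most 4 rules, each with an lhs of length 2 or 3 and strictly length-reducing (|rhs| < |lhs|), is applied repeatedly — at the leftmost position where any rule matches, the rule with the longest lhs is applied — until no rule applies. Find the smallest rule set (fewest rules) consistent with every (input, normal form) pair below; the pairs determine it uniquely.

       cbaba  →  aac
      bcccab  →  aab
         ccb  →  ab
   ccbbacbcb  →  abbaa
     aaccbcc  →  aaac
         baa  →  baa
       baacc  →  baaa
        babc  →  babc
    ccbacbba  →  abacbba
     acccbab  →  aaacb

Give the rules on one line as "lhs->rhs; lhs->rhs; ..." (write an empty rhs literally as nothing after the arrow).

  | cbaba => acba => aac
  | bcccab => ccab => aab
  | ccb => ab
  | ccbbacbcb => abbacbcb => abbacc => abbaa

bcb->c; bcc->c; cba->ac; cc->a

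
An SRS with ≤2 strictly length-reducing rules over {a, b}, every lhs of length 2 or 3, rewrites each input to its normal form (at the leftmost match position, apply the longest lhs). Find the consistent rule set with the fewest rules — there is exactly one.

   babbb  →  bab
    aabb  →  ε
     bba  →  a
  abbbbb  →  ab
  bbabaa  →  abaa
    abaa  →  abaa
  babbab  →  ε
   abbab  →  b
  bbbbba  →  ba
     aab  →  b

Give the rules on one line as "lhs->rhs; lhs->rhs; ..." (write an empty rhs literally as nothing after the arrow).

  | babbb => bab
  | aabb => bb => ε
  | bba => a
  | abbbbb => abbb => ab

aab->b; bb->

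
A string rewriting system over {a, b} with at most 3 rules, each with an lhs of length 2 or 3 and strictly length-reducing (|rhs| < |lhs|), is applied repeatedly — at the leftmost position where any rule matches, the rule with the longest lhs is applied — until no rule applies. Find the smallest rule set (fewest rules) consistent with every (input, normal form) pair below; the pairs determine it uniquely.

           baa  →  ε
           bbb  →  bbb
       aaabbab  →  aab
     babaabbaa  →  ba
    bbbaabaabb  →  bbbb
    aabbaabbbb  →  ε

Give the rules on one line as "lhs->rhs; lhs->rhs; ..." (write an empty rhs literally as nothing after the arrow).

  | baa => ε
  | bbb
  | aaabbab => aabaab => aab
  | babaabbaa => babbaa => bbaaa => ba

abb->ba; baa->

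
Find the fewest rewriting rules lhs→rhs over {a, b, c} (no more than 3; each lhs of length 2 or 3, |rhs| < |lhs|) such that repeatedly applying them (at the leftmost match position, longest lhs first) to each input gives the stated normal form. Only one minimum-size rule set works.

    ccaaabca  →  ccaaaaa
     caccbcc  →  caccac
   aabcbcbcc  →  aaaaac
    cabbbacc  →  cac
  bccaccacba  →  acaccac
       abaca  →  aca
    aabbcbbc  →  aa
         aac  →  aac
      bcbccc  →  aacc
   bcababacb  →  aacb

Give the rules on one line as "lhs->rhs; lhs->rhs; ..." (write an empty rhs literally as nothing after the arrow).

ba->; bc->a

  | ccaaabca => ccaaaaa
  | caccbcc => caccac
  | aabcbcbcc => aaabcbcc => aaaabcc => aaaaac
  | cabbbacc => cabbcc => cabac => cac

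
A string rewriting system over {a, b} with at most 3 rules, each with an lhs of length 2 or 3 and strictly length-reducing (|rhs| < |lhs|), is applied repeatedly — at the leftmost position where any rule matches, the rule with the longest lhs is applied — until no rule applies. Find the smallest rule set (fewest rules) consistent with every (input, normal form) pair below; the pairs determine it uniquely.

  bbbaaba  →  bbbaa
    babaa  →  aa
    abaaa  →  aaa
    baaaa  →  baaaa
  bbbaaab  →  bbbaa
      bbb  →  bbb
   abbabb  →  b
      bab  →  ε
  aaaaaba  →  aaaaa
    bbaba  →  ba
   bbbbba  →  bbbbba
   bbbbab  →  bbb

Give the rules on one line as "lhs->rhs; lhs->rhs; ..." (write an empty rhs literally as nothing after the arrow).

ab->; bab->

  | bbbaaba => bbbaa
  | babaa => aa
  | abaaa => aaa
  | baaaa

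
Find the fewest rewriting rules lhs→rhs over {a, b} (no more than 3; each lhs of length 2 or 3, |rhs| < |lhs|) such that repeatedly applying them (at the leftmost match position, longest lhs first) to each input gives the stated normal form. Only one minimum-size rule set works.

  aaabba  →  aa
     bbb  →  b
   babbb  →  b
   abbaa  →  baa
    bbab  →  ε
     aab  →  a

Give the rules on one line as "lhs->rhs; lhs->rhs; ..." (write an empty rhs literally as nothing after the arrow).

  | aaabba => aaba => aa
  | bbb => b
  | babbb => bbb => b
  | abbaa => baa

ab->; bb->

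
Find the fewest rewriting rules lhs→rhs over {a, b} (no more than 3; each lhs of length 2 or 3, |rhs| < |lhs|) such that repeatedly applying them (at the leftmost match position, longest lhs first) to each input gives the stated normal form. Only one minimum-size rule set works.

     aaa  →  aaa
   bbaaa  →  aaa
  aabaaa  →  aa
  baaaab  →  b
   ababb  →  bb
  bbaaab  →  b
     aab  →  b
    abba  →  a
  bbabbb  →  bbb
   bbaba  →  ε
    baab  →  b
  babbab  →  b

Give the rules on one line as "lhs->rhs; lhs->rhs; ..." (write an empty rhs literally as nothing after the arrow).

  | aaa
  | bbaaa => aaa
  | aabaaa => abaaa => baaa => aa
  | baaaab => aaab => aab => ab => b

ab->b; ba->; bba->a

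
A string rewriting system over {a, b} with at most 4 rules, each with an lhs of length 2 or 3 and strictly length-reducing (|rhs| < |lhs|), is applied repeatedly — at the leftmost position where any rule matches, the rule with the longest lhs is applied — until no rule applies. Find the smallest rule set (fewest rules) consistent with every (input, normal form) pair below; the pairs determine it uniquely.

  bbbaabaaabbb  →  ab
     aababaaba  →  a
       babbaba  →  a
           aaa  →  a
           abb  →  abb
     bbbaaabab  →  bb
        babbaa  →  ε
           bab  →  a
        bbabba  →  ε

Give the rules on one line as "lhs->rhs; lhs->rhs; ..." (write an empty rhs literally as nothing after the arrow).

aa->; aba->a; bab->a; bbb->bb

  | bbbaabaaabbb => bbaabaaabbb => bbbaaabbb => bbaaabbb => bbabbb => babb => ab
  | aababaaba => babaaba => aaaba => aba => a
  | babbaba => ababa => aba => a
  | aaa => a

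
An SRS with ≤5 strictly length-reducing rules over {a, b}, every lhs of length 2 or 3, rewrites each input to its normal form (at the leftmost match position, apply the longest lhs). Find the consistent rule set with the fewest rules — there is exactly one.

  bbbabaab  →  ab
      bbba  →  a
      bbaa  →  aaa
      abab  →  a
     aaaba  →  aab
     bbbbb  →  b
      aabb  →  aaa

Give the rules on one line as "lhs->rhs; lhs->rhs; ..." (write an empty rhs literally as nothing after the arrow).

aba->b; ba->a; bb->a; bbb->b

  | bbbabaab => babaab => abaab => bab => ab
  | bbba => ba => a
  | bbaa => aaa
  | abab => bb => a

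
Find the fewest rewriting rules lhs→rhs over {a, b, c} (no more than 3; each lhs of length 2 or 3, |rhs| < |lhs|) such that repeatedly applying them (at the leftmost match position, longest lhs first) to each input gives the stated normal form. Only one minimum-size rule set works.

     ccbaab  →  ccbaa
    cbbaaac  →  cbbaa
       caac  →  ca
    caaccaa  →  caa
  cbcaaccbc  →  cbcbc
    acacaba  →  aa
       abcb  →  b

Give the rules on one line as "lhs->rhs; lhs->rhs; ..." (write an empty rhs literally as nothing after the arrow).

  | ccbaab => ccbaa
  | cbbaaac => cbbaa
  | caac => ca
  | caaccaa => cacaa => caa

ab->a; ac->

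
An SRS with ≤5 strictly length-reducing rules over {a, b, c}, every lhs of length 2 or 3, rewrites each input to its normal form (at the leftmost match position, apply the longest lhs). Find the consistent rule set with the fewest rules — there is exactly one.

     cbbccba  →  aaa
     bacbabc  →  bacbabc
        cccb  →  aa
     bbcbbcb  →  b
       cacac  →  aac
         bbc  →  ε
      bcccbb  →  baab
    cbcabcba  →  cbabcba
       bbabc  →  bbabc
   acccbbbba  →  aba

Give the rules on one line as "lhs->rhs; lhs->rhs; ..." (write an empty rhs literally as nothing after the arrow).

  | cbbccba => ccba => aaa
  | bacbabc
  | cccb => caa => aa
  | bbcbbcb => bbcb => b

abb->b; bbc->; ca->a; ccb->aa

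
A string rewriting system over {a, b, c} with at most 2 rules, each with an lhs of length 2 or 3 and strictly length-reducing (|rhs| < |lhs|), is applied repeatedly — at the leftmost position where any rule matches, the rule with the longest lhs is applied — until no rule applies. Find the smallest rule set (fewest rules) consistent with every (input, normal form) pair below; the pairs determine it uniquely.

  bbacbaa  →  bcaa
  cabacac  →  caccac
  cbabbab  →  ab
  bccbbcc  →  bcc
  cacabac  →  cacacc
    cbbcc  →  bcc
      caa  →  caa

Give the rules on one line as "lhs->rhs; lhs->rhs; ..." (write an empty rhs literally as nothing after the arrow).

ba->c; cb->

  | bbacbaa => bccbaa => bcaa
  | cabacac => caccac
  | cbabbab => abbab => abcb => ab
  | bccbbcc => bcbcc => bcc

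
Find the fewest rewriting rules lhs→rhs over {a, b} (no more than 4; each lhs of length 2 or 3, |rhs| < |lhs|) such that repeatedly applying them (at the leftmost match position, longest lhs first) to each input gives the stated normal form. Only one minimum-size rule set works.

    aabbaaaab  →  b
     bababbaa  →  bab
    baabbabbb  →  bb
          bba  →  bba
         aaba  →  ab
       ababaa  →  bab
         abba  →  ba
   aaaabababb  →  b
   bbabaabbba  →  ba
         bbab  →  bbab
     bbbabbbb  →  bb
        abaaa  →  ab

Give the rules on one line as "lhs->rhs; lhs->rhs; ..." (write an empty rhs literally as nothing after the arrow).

  | aabbaaaab => babaaaab => baabaab => abbaab => baab => abb => b
  | bababbaa => babbaa => bbaa => bab
  | baabbabbb => abbbabbb => bbabbb => bbbb => bb
  | bba

aab->ba; abb->b; baa->ab; bbb->b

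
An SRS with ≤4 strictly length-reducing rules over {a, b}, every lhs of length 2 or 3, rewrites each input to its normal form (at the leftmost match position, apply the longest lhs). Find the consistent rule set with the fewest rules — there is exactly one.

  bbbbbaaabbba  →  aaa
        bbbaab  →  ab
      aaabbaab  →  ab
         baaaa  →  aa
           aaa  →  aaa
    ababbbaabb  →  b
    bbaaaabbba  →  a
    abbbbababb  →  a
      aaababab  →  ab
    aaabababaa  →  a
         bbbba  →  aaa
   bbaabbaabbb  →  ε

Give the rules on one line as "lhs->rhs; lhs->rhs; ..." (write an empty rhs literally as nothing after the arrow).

aab->; ba->; baa->; bb->a

  | bbbbbaaabbba => abbbaaabbba => aabaaabbba => aaabbba => abba => aaa
  | bbbaab => abaab => ab
  | aaabbaab => abaab => ab
  | baaaa => aa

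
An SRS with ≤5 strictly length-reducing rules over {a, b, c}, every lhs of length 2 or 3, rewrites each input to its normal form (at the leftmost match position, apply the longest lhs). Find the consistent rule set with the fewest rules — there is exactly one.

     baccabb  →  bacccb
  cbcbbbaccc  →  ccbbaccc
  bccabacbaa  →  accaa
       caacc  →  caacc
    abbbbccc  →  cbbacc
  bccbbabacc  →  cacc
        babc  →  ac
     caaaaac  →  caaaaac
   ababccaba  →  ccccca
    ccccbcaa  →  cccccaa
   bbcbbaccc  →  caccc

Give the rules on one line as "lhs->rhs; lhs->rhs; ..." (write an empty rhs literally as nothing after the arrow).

  | baccabb => bacccb
  | cbcbbbaccc => cabbbaccc => ccbbaccc
  | bccabacbaa => acabacbaa => accacbaa => accaa
  | caacc

ab->c; acb->; bc->a; bca->ca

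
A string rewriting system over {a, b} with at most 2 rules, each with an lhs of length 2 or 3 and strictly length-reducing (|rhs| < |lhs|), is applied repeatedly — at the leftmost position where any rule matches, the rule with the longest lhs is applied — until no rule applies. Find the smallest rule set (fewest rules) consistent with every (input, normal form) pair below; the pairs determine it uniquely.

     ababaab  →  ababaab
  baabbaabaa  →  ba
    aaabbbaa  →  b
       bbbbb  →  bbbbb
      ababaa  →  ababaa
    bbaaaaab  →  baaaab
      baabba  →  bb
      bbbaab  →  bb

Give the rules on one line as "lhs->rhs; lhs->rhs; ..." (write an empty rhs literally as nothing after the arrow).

  | ababaab
  | baabbaabaa => babbaabaa => bbbaabaa => bbabaa => bbaa => ba
  | aaabbbaa => aabbbaa => abbbaa => bbbaa => bba => b
  | bbbbb

abb->bb; bba->b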